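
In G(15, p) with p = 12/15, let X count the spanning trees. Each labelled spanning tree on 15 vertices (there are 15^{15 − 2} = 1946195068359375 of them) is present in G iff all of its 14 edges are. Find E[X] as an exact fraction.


K_15 has 15^{15 − 2} = 1946195068359375 labelled spanning trees.
For each such spanning tree H, let X_H = 1 if all 14 edges of H are present in G. Then P[X_H = 1] = p^{14} = (4/5)^{14} = 268435456/6103515625.
By linearity of expectation: E[X] = Σ_H E[X_H] = 1946195068359375 · p^{14} = 1946195068359375 · 268435456/6103515625 = 427972821516288/5.
Numerically: E[X] ≈ 8.55946e+13.

E[X] = 1946195068359375 · (4/5)^{14} = 427972821516288/5 ≈ 8.55946e+13.


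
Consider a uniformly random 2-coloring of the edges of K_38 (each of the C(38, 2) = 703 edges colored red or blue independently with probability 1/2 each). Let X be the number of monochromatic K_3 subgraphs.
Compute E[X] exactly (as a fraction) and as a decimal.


Let X = Σ_S X_S over the C(38, 3) = 8436 subsets S of size 3, where X_S = 1 if the K_3 on S is monochromatic.
For a fixed S, the K_3 on S has C(3, 2) = 3 edges. P[all 3 edges red] = (1/2)^3, and likewise for blue, so P[monochromatic] = 2·(1/2)^3 = 2^{1 − 3} = 1/4.
Summing: E[X] = C(38, 3) · 2^{1 − 3} = 8436 · 1/4 = 2109.
Numerically: E[X] ≈ 2109.00000.

E[X] = C(38,3)·2^(1−C(3,2)) = 2109 ≈ 2109.00000.


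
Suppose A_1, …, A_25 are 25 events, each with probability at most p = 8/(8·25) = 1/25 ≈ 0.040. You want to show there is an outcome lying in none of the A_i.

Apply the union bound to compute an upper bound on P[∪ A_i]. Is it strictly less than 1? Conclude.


Union bound: P[∪_{i=1}^{25} A_i] ≤ Σ_i P[A_i] ≤ 25·p = 25·(1/25) = 1.
Numerically: 1 ≈ 1.000.
Is 1 < 1? NO.
Since the bound 1 is ≥ 1, the union bound is uninformative here; it does NOT by itself certify existence.

25·p = 1 ≈ 1.000; existence NOT certified by the union bound.


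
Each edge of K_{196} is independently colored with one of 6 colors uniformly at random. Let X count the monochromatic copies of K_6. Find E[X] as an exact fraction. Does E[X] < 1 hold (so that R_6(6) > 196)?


E[X] = C(196, 6) · 6^{1 − 15} = 72887293024 · 6^{−14} = 72887293024/78364164096.
As a reduced fraction: E[X] = 2277727907/2448880128 ≈ 0.9301.
Is E[X] < 1? YES.
Since E[X] < 1, there exists a 6-coloring of K_{196} with no monochromatic K_6; hence R_6(6) > 196.

E[X] = 2277727907/2448880128 ≈ 0.9301; E[X] < 1, so R_6(6) > 196.


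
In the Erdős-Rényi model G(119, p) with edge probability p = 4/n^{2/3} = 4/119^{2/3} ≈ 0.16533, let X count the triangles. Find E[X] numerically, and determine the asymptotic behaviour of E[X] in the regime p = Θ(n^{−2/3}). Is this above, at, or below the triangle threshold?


Number of potential triangles: C(119, 3) = 273819.
Each occurs with probability p³ ≈ (0.16533)³ ≈ 4.5194548e-03.
By linearity: E[X] = C(119, 3)·p³ ≈ 273819 · 4.5194548e-03 ≈ 1237.51261.
Since α = 2/3 < 1, p = c/n^{2/3} ≫ 1/n is above the triangle threshold p ~ 1/n. Asymptotically E[X] ~ (c³/6)·n^{3(1−α)} = (4³/6)·n^{1} → ∞; triangles are abundant w.h.p.

E[X] ≈ 1237.51261; in regime p = Θ(1/n^{2/3}) E[X] diverges (above the triangle threshold p ~ 1/n).


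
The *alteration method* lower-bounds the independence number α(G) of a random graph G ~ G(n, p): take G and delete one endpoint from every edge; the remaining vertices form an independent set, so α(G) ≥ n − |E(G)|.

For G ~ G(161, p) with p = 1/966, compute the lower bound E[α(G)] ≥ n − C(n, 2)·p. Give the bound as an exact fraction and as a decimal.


E[|E(G)|] = C(161, 2)·p = 12880 · (1/966) = 40/3.
E[α(G)] ≥ n − E[|E(G)|] = 161 − 40/3 = 443/3.
Numerically: ≈ 147.6667.
(This is only a lower bound; the true E[α(G)] may be larger.)

E[α(G)] ≥ 443/3 ≈ 147.6667.


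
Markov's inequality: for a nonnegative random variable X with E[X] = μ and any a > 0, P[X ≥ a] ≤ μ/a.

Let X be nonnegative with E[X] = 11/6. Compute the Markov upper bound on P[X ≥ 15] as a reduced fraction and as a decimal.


μ = E[X] = 11/6, a = 15.
Markov: P[X ≥ 15] ≤ μ/a = (11/6)/15 = 11/90.
Numerically: ≈ 0.12222.
(Since a = 15 > μ = 1.83333, the bound 11/90 is < 1 and informative.)

P[X ≥ 15] ≤ 11/90 ≈ 0.12222.


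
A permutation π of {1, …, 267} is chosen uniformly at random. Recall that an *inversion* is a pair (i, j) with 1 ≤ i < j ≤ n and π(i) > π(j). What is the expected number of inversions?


Write X = Σ X_I over the C(267, 2) = 35511 pairs i < j, with X_I the indicator of one inversion.
There are 35511 indicators.
For each fixed pair i < j, the values π(i) and π(j) are two distinct elements of {1, …, 267} in uniformly random order; by symmetry P[π(i) > π(j)] = 1/2.
By linearity: E[X] = 35511 · (1/2) = C(267, 2) · (1/2) = 35511/2 = 35511/2 ≈ 17755.5000.

E[X] = 35511/2 = 17755.5000.


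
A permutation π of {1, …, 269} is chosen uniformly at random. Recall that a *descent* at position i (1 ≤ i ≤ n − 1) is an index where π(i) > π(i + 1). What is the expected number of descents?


Write X = Σ X_I over i = 1, …, 268, with X_I the indicator of one descent.
There are 268 indicators.
For each fixed i, the pair (π(i), π(i+1)) is a uniformly random ordered pair of distinct values from {1, …, 269}; by symmetry P[π(i) > π(i+1)] = 1/2.
By linearity: E[X] = 268 · (1/2) = (269 − 1) · (1/2) = 134 ≈ 134.0000.

E[X] = 134 = 134.0000.


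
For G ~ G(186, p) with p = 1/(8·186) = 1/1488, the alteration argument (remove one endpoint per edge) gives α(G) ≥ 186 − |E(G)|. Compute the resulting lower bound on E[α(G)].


E[|E(G)|] = C(186, 2)·p = 17205 · (1/1488) = 185/16.
E[α(G)] ≥ n − E[|E(G)|] = 186 − 185/16 = 2791/16.
Numerically: ≈ 174.43750.
(This is only a lower bound; the true E[α(G)] may be larger.)

E[α(G)] ≥ 2791/16 ≈ 174.43750.


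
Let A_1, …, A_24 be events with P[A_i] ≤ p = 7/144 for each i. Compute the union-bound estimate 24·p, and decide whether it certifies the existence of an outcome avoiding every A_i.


Union bound: P[∪_{i=1}^{24} A_i] ≤ Σ_i P[A_i] ≤ 24·p = 24·(7/144) = 7/6.
Numerically: 7/6 ≈ 1.167.
Is 7/6 < 1? NO.
Since the bound 7/6 is ≥ 1, the union bound is uninformative here; it does NOT by itself certify existence.

24·p = 7/6 ≈ 1.167; existence NOT certified by the union bound.


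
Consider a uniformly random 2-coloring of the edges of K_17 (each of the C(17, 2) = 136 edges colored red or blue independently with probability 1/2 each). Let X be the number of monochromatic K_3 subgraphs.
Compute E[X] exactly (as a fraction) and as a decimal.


Let X = Σ_S X_S over the C(17, 3) = 680 subsets S of size 3, where X_S = 1 if the K_3 on S is monochromatic.
For a fixed S, the K_3 on S has C(3, 2) = 3 edges. P[all 3 edges red] = (1/2)^3, and likewise for blue, so P[monochromatic] = 2·(1/2)^3 = 2^{1 − 3} = 1/4.
Summing: E[X] = C(17, 3) · 2^{1 − 3} = 680 · 1/4 = 170.
Numerically: E[X] ≈ 170.00000.

E[X] = C(17,3)·2^(1−C(3,2)) = 170 ≈ 170.00000.


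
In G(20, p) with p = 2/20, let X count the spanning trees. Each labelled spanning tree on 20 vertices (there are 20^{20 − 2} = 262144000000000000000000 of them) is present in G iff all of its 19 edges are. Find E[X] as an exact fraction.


K_20 has 20^{20 − 2} = 262144000000000000000000 labelled spanning trees.
For each such spanning tree H, let X_H = 1 if all 19 edges of H are present in G. Then P[X_H = 1] = p^{19} = (1/10)^{19} = 1/10000000000000000000.
By linearity of expectation: E[X] = Σ_H E[X_H] = 262144000000000000000000 · p^{19} = 262144000000000000000000 · 1/10000000000000000000 = 131072/5.
Numerically: E[X] ≈ 26214.

E[X] = 262144000000000000000000 · (1/10)^{19} = 131072/5 ≈ 26214.


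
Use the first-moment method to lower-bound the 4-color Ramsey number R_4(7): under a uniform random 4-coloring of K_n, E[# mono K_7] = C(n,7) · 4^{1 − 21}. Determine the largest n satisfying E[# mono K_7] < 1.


We need C(n, 7) · 4^{1 − 21} < 1, i.e. C(n, 7) < 4^{21 − 1} = 1099511627776.
Check values of n near the boundary:
  n = 175: C(175, 7) = 883208107275; 883208107275 < 1099511627776? YES
  n = 176: C(176, 7) = 919790691600; 919790691600 < 1099511627776? YES
  n = 177: C(177, 7) = 957664425960; 957664425960 < 1099511627776? YES
  n = 178: C(178, 7) = 996867063280; 996867063280 < 1099511627776? YES
  n = 179: C(179, 7) = 1037437234460; 1037437234460 < 1099511627776? YES
  n = 180: C(180, 7) = 1079414463600; 1079414463600 < 1099511627776? YES
  n = 181: C(181, 7) = 1122839183400; 1122839183400 < 1099511627776? NO
The largest n with C(n, 7) < 1099511627776 is n = 180 (where E[X] = 67463403975/68719476736 ≈ 0.9817). Hence R_4(7) > 180, i.e. R_4(7) ≥ 181.

Largest n = 180; hence R_4(7) > 180.


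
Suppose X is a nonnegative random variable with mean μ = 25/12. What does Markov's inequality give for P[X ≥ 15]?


μ = E[X] = 25/12, a = 15.
Markov: P[X ≥ 15] ≤ μ/a = (25/12)/15 = 5/36.
Numerically: ≈ 0.1389.
(Since a = 15 > μ = 2.0833, the bound 5/36 is < 1 and informative.)

P[X ≥ 15] ≤ 5/36 ≈ 0.1389.


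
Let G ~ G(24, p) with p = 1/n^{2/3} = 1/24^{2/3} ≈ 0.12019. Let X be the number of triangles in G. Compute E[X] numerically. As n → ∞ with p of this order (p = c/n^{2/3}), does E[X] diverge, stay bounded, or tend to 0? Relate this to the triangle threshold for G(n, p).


Number of potential triangles: C(24, 3) = 2024.
Each occurs with probability p³ ≈ (0.12019)³ ≈ 1.7361111e-03.
By linearity: E[X] = C(24, 3)·p³ ≈ 2024 · 1.7361111e-03 ≈ 3.51389.
Since α = 2/3 < 1, p = c/n^{2/3} ≫ 1/n is above the triangle threshold p ~ 1/n. Asymptotically E[X] ~ (c³/6)·n^{3(1−α)} = (1³/6)·n^{1} → ∞; triangles are abundant w.h.p.

E[X] ≈ 3.51389; in regime p = Θ(1/n^{2/3}) E[X] diverges (above the triangle threshold p ~ 1/n).


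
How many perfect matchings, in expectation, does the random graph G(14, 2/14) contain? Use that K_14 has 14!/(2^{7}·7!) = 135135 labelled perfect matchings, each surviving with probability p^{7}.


K_14 has 14!/(2^{7}·7!) = 135135 labelled perfect matchings.
For each such perfect matching H, let X_H = 1 if all 7 edges of H are present in G. Then P[X_H = 1] = p^{7} = (1/7)^{7} = 1/823543.
Summing the indicators: E[X] = Σ_H E[X_H] = 135135 · p^{7} = 135135 · 1/823543 = 19305/117649.
Numerically: E[X] ≈ 0.1641.

E[X] = 135135 · (1/7)^{7} = 19305/117649 ≈ 0.1641.


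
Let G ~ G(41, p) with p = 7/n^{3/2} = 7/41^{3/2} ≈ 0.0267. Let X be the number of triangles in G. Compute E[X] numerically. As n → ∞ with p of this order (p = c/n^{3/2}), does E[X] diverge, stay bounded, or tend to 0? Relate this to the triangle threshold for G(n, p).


Number of potential triangles: C(41, 3) = 10660.
Each occurs with probability p³ ≈ (0.0267)³ ≈ 1.89569e-05.
By linearity: E[X] = C(41, 3)·p³ ≈ 10660 · 1.89569e-05 ≈ 0.202.
Since α = 3/2 > 1, p = c/n^{3/2} = o(1/n) is below the triangle threshold p ~ 1/n. Asymptotically E[X] ~ (c³/6)·n^{3(1−α)} = (7³/6)·n^{-1.5} → 0, so by Markov's inequality G has no triangles w.h.p.

E[X] ≈ 0.202; in regime p = Θ(1/n^{3/2}) E[X] tends to 0 (below the triangle threshold p ~ 1/n).


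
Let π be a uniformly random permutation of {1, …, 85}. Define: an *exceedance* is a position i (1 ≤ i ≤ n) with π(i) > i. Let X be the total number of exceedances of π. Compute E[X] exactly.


Write X = Σ_{i=1}^{85} X_i, where X_i = 1_{π(i) > i}.
For each fixed i, π(i) is uniform over {1, …, 85} (marginal of a uniform permutation), so P[π(i) > i] = (n − i)/n. Summing: Σ_{i=1}^{85} (n − i)/n = (0 + 1 + … + 84)/85 = 85(85 − 1)/(2·85) = (85 − 1)/2.
Hence E[X] = Σ_{i=1}^{85} (85 − i)/85 = 42 ≈ 42.00000.

E[X] = 42 = 42.00000.


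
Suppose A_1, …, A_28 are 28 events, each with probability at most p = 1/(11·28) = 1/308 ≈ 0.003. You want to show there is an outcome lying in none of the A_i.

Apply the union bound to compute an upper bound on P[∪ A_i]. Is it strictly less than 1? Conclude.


Union bound: P[∪_{i=1}^{28} A_i] ≤ Σ_i P[A_i] ≤ 28·p = 28·(1/308) = 1/11.
Numerically: 1/11 ≈ 0.091.
Is 1/11 < 1? YES.
Since P[∪ A_i] ≤ 1/11 < 1, the complement has P[∩ A_i^c] ≥ 1 − 1/11 = 10/11 > 0, so some outcome avoids every A_i.

28·p = 1/11 ≈ 0.091; existence CERTIFIED by the union bound.


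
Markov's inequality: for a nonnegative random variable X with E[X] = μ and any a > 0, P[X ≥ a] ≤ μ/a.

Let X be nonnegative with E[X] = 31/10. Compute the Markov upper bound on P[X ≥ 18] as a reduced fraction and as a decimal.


μ = E[X] = 31/10, a = 18.
Markov: P[X ≥ 18] ≤ μ/a = (31/10)/18 = 31/180.
Numerically: ≈ 0.172222.
(Since a = 18 > μ = 3.100000, the bound 31/180 is < 1 and informative.)

P[X ≥ 18] ≤ 31/180 ≈ 0.172222.


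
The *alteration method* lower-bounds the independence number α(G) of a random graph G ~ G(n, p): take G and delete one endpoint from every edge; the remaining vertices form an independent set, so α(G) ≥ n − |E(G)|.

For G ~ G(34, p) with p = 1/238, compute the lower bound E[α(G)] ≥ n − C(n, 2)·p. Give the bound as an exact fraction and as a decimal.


E[|E(G)|] = C(34, 2)·p = 561 · (1/238) = 33/14.
E[α(G)] ≥ n − E[|E(G)|] = 34 − 33/14 = 443/14.
Numerically: ≈ 31.643.
(This is only a lower bound; the true E[α(G)] may be larger.)

E[α(G)] ≥ 443/14 ≈ 31.643.


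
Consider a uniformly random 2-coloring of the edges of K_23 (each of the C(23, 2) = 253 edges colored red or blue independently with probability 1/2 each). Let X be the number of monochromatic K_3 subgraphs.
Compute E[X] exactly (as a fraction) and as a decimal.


Let X = Σ_S X_S over the C(23, 3) = 1771 subsets S of size 3, where X_S = 1 if the K_3 on S is monochromatic.
For a fixed S, the K_3 on S has C(3, 2) = 3 edges. P[all 3 edges red] = (1/2)^3, and likewise for blue, so P[monochromatic] = 2·(1/2)^3 = 2^{1 − 3} = 1/4.
Summing: E[X] = C(23, 3) · 2^{1 − 3} = 1771 · 1/4 = 1771/4.
Numerically: E[X] ≈ 442.75000.

E[X] = C(23,3)·2^(1−C(3,2)) = 1771/4 ≈ 442.75000.


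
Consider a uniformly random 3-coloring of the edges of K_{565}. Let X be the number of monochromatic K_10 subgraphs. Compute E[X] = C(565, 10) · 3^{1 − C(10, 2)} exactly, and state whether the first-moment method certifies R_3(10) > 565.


E[X] = C(565, 10) · 3^{1 − 45} = 843210704398024361828 · 3^{−44} = 843210704398024361828/984770902183611232881.
As a reduced fraction: E[X] = 843210704398024361828/984770902183611232881 ≈ 0.856.
Is E[X] < 1? YES.
Since E[X] < 1, there exists a 3-coloring of K_{565} with no monochromatic K_10; hence R_3(10) > 565.

E[X] = 843210704398024361828/984770902183611232881 ≈ 0.856; E[X] < 1, so R_3(10) > 565.


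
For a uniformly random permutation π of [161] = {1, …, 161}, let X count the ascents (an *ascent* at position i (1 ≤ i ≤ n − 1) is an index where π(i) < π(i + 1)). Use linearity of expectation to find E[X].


Write X = Σ X_I over i = 1, …, 160, with X_I the indicator of one ascent.
There are 160 indicators.
For each fixed i, the pair (π(i), π(i+1)) is a uniformly random ordered pair of distinct values from {1, …, 161}; by symmetry P[π(i) < π(i+1)] = 1/2.
By linearity: E[X] = 160 · (1/2) = (161 − 1) · (1/2) = 80 ≈ 80.0000.

E[X] = 80 = 80.0000.


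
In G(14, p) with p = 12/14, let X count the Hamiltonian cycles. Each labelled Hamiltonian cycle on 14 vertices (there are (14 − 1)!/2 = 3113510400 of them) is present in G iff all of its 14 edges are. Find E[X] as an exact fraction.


K_14 has (14 − 1)!/2 = 3113510400 labelled Hamiltonian cycles.
For each such Hamiltonian cycle H, let X_H = 1 if all 14 edges of H are present in G. Then P[X_H = 1] = p^{14} = (6/7)^{14} = 78364164096/678223072849.
Summing the indicators: E[X] = Σ_H E[X_H] = 3113510400 · p^{14} = 3113510400 · 78364164096/678223072849 = 34855377128600371200/96889010407.
Numerically: E[X] ≈ 3.6e+08.

E[X] = 3113510400 · (6/7)^{14} = 34855377128600371200/96889010407 ≈ 3.6e+08.


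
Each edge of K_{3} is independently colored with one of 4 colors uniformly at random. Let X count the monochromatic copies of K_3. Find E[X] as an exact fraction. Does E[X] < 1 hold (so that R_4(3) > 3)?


E[X] = C(3, 3) · 4^{1 − 3} = 1 · 4^{−2} = 1/16.
As a reduced fraction: E[X] = 1/16 ≈ 0.062.
Is E[X] < 1? YES.
Since E[X] < 1, there exists a 4-coloring of K_{3} with no monochromatic K_3; hence R_4(3) > 3.

E[X] = 1/16 ≈ 0.062; E[X] < 1, so R_4(3) > 3.


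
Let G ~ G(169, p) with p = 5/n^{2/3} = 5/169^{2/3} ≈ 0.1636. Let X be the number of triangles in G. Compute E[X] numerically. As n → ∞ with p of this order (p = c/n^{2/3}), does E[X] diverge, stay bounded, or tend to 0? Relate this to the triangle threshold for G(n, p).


Number of potential triangles: C(169, 3) = 790244.
Each occurs with probability p³ ≈ (0.1636)³ ≈ 4.376597e-03.
By linearity: E[X] = C(169, 3)·p³ ≈ 790244 · 4.376597e-03 ≈ 3458.5799.
Since α = 2/3 < 1, p = c/n^{2/3} ≫ 1/n is above the triangle threshold p ~ 1/n. Asymptotically E[X] ~ (c³/6)·n^{3(1−α)} = (5³/6)·n^{1} → ∞; triangles are abundant w.h.p.

E[X] ≈ 3458.5799; in regime p = Θ(1/n^{2/3}) E[X] diverges (above the triangle threshold p ~ 1/n).


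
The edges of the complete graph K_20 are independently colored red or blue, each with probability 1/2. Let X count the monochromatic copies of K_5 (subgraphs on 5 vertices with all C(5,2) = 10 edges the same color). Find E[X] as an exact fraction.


Let X = Σ_S X_S over the C(20, 5) = 15504 subsets S of size 5, where X_S = 1 if the K_5 on S is monochromatic.
For a fixed S, the K_5 on S has C(5, 2) = 10 edges. P[all 10 edges red] = (1/2)^10, and likewise for blue, so P[monochromatic] = 2·(1/2)^10 = 2^{1 − 10} = 1/512.
By linearity of expectation: E[X] = C(20, 5) · 2^{1 − 10} = 15504 · 1/512 = 969/32.
Numerically: E[X] ≈ 30.281.

E[X] = C(20,5)·2^(1−C(5,2)) = 969/32 ≈ 30.281.


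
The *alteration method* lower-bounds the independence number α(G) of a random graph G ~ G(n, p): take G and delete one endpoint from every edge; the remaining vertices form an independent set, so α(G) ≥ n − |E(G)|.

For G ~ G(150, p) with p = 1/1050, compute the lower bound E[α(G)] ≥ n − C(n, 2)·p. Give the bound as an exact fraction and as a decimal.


E[|E(G)|] = C(150, 2)·p = 11175 · (1/1050) = 149/14.
E[α(G)] ≥ n − E[|E(G)|] = 150 − 149/14 = 1951/14.
Numerically: ≈ 139.3571.
(This is only a lower bound; the true E[α(G)] may be larger.)

E[α(G)] ≥ 1951/14 ≈ 139.3571.


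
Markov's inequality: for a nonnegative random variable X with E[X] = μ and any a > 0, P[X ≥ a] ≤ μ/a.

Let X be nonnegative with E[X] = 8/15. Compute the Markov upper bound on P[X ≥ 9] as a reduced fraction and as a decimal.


μ = E[X] = 8/15, a = 9.
Markov: P[X ≥ 9] ≤ μ/a = (8/15)/9 = 8/135.
Numerically: ≈ 0.059.
(Since a = 9 > μ = 0.533, the bound 8/135 is < 1 and informative.)

P[X ≥ 9] ≤ 8/135 ≈ 0.059.


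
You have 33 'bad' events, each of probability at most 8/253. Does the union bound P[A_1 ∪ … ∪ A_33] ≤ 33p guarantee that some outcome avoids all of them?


Union bound: P[∪_{i=1}^{33} A_i] ≤ Σ_i P[A_i] ≤ 33·p = 33·(8/253) = 24/23.
Numerically: 24/23 ≈ 1.04348.
Is 24/23 < 1? NO.
Since the bound 24/23 is ≥ 1, the union bound is uninformative here; it does NOT by itself certify existence.

33·p = 24/23 ≈ 1.04348; existence NOT certified by the union bound.


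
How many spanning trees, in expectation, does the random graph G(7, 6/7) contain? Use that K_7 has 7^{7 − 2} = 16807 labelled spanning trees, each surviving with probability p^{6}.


K_7 has 7^{7 − 2} = 16807 labelled spanning trees.
For each such spanning tree H, let X_H = 1 if all 6 edges of H are present in G. Then P[X_H = 1] = p^{6} = (6/7)^{6} = 46656/117649.
By linearity of expectation: E[X] = Σ_H E[X_H] = 16807 · p^{6} = 16807 · 46656/117649 = 46656/7.
Numerically: E[X] ≈ 6665.

E[X] = 16807 · (6/7)^{6} = 46656/7 ≈ 6665.


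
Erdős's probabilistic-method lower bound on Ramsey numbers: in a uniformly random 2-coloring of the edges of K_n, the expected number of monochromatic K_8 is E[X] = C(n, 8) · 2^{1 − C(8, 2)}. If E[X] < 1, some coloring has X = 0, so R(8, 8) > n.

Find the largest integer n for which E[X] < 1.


We need C(n, 8) · 2^{1 − 28} < 1, i.e. C(n, 8) < 2^{28 − 1} = 134217728.
Check values of n near the boundary:
  n = 37: C(37, 8) = 38608020; 38608020 < 134217728? YES
  n = 38: C(38, 8) = 48903492; 48903492 < 134217728? YES
  n = 39: C(39, 8) = 61523748; 61523748 < 134217728? YES
  n = 40: C(40, 8) = 76904685; 76904685 < 134217728? YES
  n = 41: C(41, 8) = 95548245; 95548245 < 134217728? YES
  n = 42: C(42, 8) = 118030185; 118030185 < 134217728? YES
  n = 43: C(43, 8) = 145008513; 145008513 < 134217728? NO
The largest n with C(n, 8) < 134217728 is n = 42 (where E[X] = 118030185/134217728 ≈ 0.8794). Hence R(8, 8) > 42, i.e. R(8, 8) ≥ 43.

Largest n = 42; hence R(8, 8) > 42.


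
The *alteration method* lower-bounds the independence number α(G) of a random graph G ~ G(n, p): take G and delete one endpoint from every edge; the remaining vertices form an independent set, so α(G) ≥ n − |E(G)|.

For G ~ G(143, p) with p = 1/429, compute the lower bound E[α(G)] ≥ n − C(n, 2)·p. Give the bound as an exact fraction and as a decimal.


E[|E(G)|] = C(143, 2)·p = 10153 · (1/429) = 71/3.
E[α(G)] ≥ n − E[|E(G)|] = 143 − 71/3 = 358/3.
Numerically: ≈ 119.333.
(This is only a lower bound; the true E[α(G)] may be larger.)

E[α(G)] ≥ 358/3 ≈ 119.333.


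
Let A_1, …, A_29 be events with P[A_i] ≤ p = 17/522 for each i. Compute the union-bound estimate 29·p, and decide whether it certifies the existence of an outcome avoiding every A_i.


Union bound: P[∪_{i=1}^{29} A_i] ≤ Σ_i P[A_i] ≤ 29·p = 29·(17/522) = 17/18.
Numerically: 17/18 ≈ 0.944444.
Is 17/18 < 1? YES.
Since P[∪ A_i] ≤ 17/18 < 1, the complement has P[∩ A_i^c] ≥ 1 − 17/18 = 1/18 > 0, so some outcome avoids every A_i.

29·p = 17/18 ≈ 0.944444; existence CERTIFIED by the union bound.


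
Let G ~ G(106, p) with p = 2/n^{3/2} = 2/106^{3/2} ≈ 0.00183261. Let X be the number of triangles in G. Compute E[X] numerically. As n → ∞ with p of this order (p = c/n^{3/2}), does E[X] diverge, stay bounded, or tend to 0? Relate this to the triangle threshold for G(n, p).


Number of potential triangles: C(106, 3) = 192920.
Each occurs with probability p³ ≈ (0.00183261)³ ≈ 6.15479501e-09.
By linearity: E[X] = C(106, 3)·p³ ≈ 192920 · 6.15479501e-09 ≈ 0.001187.
Since α = 3/2 > 1, p = c/n^{3/2} = o(1/n) is below the triangle threshold p ~ 1/n. Asymptotically E[X] ~ (c³/6)·n^{3(1−α)} = (2³/6)·n^{-1.5} → 0, so by Markov's inequality G has no triangles w.h.p.

E[X] ≈ 0.001187; in regime p = Θ(1/n^{3/2}) E[X] tends to 0 (below the triangle threshold p ~ 1/n).


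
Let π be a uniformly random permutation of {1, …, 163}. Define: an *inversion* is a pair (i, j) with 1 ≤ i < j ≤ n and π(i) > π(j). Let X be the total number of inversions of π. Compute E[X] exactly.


Write X = Σ X_I over the C(163, 2) = 13203 pairs i < j, with X_I the indicator of one inversion.
There are 13203 indicators.
For each fixed pair i < j, the values π(i) and π(j) are two distinct elements of {1, …, 163} in uniformly random order; by symmetry P[π(i) > π(j)] = 1/2.
By linearity: E[X] = 13203 · (1/2) = C(163, 2) · (1/2) = 13203/2 = 13203/2 ≈ 6601.500000.

E[X] = 13203/2 = 6601.500000.


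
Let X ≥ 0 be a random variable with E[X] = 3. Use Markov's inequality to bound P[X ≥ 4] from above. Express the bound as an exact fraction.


μ = E[X] = 3, a = 4.
Markov: P[X ≥ 4] ≤ μ/a = (3)/4 = 3/4.
Numerically: ≈ 0.750.
(Since a = 4 > μ = 3.000, the bound 3/4 is < 1 and informative.)

P[X ≥ 4] ≤ 3/4 ≈ 0.750.


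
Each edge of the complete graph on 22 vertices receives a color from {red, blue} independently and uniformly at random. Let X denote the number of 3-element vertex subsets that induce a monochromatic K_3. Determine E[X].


Let X = Σ_S X_S over the C(22, 3) = 1540 subsets S of size 3, where X_S = 1 if the K_3 on S is monochromatic.
For a fixed S, the K_3 on S has C(3, 2) = 3 edges. P[all 3 edges red] = (1/2)^3, and likewise for blue, so P[monochromatic] = 2·(1/2)^3 = 2^{1 − 3} = 1/4.
Summing: E[X] = C(22, 3) · 2^{1 − 3} = 1540 · 1/4 = 385.
Numerically: E[X] ≈ 385.00000.

E[X] = C(22,3)·2^(1−C(3,2)) = 385 ≈ 385.00000.


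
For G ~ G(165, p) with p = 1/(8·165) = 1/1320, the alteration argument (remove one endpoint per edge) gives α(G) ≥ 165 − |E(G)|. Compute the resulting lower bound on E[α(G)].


E[|E(G)|] = C(165, 2)·p = 13530 · (1/1320) = 41/4.
E[α(G)] ≥ n − E[|E(G)|] = 165 − 41/4 = 619/4.
Numerically: ≈ 154.75000.
(This is only a lower bound; the true E[α(G)] may be larger.)

E[α(G)] ≥ 619/4 ≈ 154.75000.


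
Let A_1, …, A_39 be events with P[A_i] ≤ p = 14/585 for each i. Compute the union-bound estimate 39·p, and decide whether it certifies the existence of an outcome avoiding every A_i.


Union bound: P[∪_{i=1}^{39} A_i] ≤ Σ_i P[A_i] ≤ 39·p = 39·(14/585) = 14/15.
Numerically: 14/15 ≈ 0.9333333.
Is 14/15 < 1? YES.
Since P[∪ A_i] ≤ 14/15 < 1, the complement has P[∩ A_i^c] ≥ 1 − 14/15 = 1/15 > 0, so some outcome avoids every A_i.

39·p = 14/15 ≈ 0.9333333; existence CERTIFIED by the union bound.


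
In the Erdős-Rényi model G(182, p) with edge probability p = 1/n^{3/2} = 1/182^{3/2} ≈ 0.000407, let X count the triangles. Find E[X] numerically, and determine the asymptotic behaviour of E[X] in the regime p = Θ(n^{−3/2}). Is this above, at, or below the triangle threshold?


Number of potential triangles: C(182, 3) = 988260.
Each occurs with probability p³ ≈ (0.000407)³ ≈ 6.75583e-11.
By linearity: E[X] = C(182, 3)·p³ ≈ 988260 · 6.75583e-11 ≈ 0.000.
Since α = 3/2 > 1, p = c/n^{3/2} = o(1/n) is below the triangle threshold p ~ 1/n. Asymptotically E[X] ~ (c³/6)·n^{3(1−α)} = (1³/6)·n^{-1.5} → 0, so by Markov's inequality G has no triangles w.h.p.

E[X] ≈ 0.000; in regime p = Θ(1/n^{3/2}) E[X] tends to 0 (below the triangle threshold p ~ 1/n).


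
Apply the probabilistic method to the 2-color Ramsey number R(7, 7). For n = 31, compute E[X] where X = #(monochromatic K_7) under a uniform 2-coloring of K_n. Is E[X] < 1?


E[X] = C(31, 7) · 2^{1 − 21} = 2629575 · 2^{−20} = 2629575/1048576.
As a reduced fraction: E[X] = 2629575/1048576 ≈ 2.507758.
Is E[X] < 1? NO.
Since E[X] ≥ 1, the first-moment bound is inconclusive at n = 31; it does NOT by itself certify R(7, 7) > 31.

E[X] = 2629575/1048576 ≈ 2.507758; E[X] ≥ 1; first-moment method inconclusive here.


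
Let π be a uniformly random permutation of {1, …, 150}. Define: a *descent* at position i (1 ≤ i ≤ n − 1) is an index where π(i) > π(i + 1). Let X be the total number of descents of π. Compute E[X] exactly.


Write X = Σ X_I over i = 1, …, 149, with X_I the indicator of one descent.
There are 149 indicators.
For each fixed i, the pair (π(i), π(i+1)) is a uniformly random ordered pair of distinct values from {1, …, 150}; by symmetry P[π(i) > π(i+1)] = 1/2.
By linearity: E[X] = 149 · (1/2) = (150 − 1) · (1/2) = 149/2 ≈ 74.500.

E[X] = 149/2 = 74.500.


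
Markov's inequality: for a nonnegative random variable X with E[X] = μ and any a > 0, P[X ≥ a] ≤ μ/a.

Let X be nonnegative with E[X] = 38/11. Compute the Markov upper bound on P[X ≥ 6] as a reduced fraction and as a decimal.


μ = E[X] = 38/11, a = 6.
Markov: P[X ≥ 6] ≤ μ/a = (38/11)/6 = 19/33.
Numerically: ≈ 0.575758.
(Since a = 6 > μ = 3.454545, the bound 19/33 is < 1 and informative.)

P[X ≥ 6] ≤ 19/33 ≈ 0.575758.


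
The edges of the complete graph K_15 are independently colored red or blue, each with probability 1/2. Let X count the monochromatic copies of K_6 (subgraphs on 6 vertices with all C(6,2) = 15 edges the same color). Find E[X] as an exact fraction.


Let X = Σ_S X_S over the C(15, 6) = 5005 subsets S of size 6, where X_S = 1 if the K_6 on S is monochromatic.
For a fixed S, the K_6 on S has C(6, 2) = 15 edges. P[all 15 edges red] = (1/2)^15, and likewise for blue, so P[monochromatic] = 2·(1/2)^15 = 2^{1 − 15} = 1/16384.
By linearity of expectation: E[X] = C(15, 6) · 2^{1 − 15} = 5005 · 1/16384 = 5005/16384.
Numerically: E[X] ≈ 0.30548.

E[X] = C(15,6)·2^(1−C(6,2)) = 5005/16384 ≈ 0.30548.


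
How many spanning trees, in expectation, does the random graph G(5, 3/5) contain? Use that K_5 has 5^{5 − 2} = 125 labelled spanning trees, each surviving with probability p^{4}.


K_5 has 5^{5 − 2} = 125 labelled spanning trees.
For each such spanning tree H, let X_H = 1 if all 4 edges of H are present in G. Then P[X_H = 1] = p^{4} = (3/5)^{4} = 81/625.
By linearity of expectation: E[X] = Σ_H E[X_H] = 125 · p^{4} = 125 · 81/625 = 81/5.
Numerically: E[X] ≈ 16.2.

E[X] = 125 · (3/5)^{4} = 81/5 ≈ 16.2.


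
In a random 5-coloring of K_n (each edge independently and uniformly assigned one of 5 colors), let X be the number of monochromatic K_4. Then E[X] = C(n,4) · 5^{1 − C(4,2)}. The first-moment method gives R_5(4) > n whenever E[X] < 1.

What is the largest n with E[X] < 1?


We need C(n, 4) · 5^{1 − 6} < 1, i.e. C(n, 4) < 5^{6 − 1} = 3125.
Check values of n near the boundary:
  n = 16: C(16, 4) = 1820; 1820 < 3125? YES
  n = 17: C(17, 4) = 2380; 2380 < 3125? YES
  n = 18: C(18, 4) = 3060; 3060 < 3125? YES
  n = 19: C(19, 4) = 3876; 3876 < 3125? NO
  n = 20: C(20, 4) = 4845; 4845 < 3125? NO
The largest n with C(n, 4) < 3125 is n = 18 (where E[X] = 612/625 ≈ 0.979). Hence R_5(4) > 18, i.e. R_5(4) ≥ 19.

Largest n = 18; hence R_5(4) > 18.


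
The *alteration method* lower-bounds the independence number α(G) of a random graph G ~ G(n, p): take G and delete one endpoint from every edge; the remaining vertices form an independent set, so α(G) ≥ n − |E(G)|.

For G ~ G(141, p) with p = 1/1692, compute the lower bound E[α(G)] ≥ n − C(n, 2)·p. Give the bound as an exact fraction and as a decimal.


E[|E(G)|] = C(141, 2)·p = 9870 · (1/1692) = 35/6.
E[α(G)] ≥ n − E[|E(G)|] = 141 − 35/6 = 811/6.
Numerically: ≈ 135.166667.
(This is only a lower bound; the true E[α(G)] may be larger.)

E[α(G)] ≥ 811/6 ≈ 135.166667.


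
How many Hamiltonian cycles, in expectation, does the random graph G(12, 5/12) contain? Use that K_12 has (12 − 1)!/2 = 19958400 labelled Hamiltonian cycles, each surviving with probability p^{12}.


K_12 has (12 − 1)!/2 = 19958400 labelled Hamiltonian cycles.
For each such Hamiltonian cycle H, let X_H = 1 if all 12 edges of H are present in G. Then P[X_H = 1] = p^{12} = (5/12)^{12} = 244140625/8916100448256.
Summing the indicators: E[X] = Σ_H E[X_H] = 19958400 · p^{12} = 19958400 · 244140625/8916100448256 = 469970703125/859963392.
Numerically: E[X] ≈ 546.5.

E[X] = 19958400 · (5/12)^{12} = 469970703125/859963392 ≈ 546.5.


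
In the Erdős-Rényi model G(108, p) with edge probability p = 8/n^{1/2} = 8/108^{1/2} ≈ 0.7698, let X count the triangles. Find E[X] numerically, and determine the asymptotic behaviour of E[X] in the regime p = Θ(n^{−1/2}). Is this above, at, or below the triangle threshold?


Number of potential triangles: C(108, 3) = 204156.
Each occurs with probability p³ ≈ (0.7698)³ ≈ 4.561780e-01.
By linearity: E[X] = C(108, 3)·p³ ≈ 204156 · 4.561780e-01 ≈ 93131.4738.
Since α = 1/2 < 1, p = c/n^{1/2} ≫ 1/n is above the triangle threshold p ~ 1/n. Asymptotically E[X] ~ (c³/6)·n^{3(1−α)} = (8³/6)·n^{1.5} → ∞; triangles are abundant w.h.p.

E[X] ≈ 93131.4738; in regime p = Θ(1/n^{1/2}) E[X] diverges (above the triangle threshold p ~ 1/n).


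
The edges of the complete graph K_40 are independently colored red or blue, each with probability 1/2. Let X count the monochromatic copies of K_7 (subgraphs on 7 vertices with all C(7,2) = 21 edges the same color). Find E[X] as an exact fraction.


Let X = Σ_S X_S over the C(40, 7) = 18643560 subsets S of size 7, where X_S = 1 if the K_7 on S is monochromatic.
For a fixed S, the K_7 on S has C(7, 2) = 21 edges. P[all 21 edges red] = (1/2)^21, and likewise for blue, so P[monochromatic] = 2·(1/2)^21 = 2^{1 − 21} = 1/1048576.
Summing: E[X] = C(40, 7) · 2^{1 − 21} = 18643560 · 1/1048576 = 2330445/131072.
Numerically: E[X] ≈ 17.7799.

E[X] = C(40,7)·2^(1−C(7,2)) = 2330445/131072 ≈ 17.7799.


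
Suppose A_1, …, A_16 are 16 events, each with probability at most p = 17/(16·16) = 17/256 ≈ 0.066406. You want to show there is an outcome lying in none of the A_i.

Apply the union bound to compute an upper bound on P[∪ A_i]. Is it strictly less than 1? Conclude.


Union bound: P[∪_{i=1}^{16} A_i] ≤ Σ_i P[A_i] ≤ 16·p = 16·(17/256) = 17/16.
Numerically: 17/16 ≈ 1.062500.
Is 17/16 < 1? NO.
Since the bound 17/16 is ≥ 1, the union bound is uninformative here; it does NOT by itself certify existence.

16·p = 17/16 ≈ 1.062500; existence NOT certified by the union bound.


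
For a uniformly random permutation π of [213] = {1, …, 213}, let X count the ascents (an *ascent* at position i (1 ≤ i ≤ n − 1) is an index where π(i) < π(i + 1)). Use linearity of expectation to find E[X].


Write X = Σ X_I over i = 1, …, 212, with X_I the indicator of one ascent.
There are 212 indicators.
For each fixed i, the pair (π(i), π(i+1)) is a uniformly random ordered pair of distinct values from {1, …, 213}; by symmetry P[π(i) < π(i+1)] = 1/2.
By linearity: E[X] = 212 · (1/2) = (213 − 1) · (1/2) = 106 ≈ 106.0000.

E[X] = 106 = 106.0000.


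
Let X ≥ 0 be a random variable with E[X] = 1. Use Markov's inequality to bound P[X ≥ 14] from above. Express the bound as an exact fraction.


μ = E[X] = 1, a = 14.
Markov: P[X ≥ 14] ≤ μ/a = (1)/14 = 1/14.
Numerically: ≈ 0.071.
(Since a = 14 > μ = 1.000, the bound 1/14 is < 1 and informative.)

P[X ≥ 14] ≤ 1/14 ≈ 0.071.


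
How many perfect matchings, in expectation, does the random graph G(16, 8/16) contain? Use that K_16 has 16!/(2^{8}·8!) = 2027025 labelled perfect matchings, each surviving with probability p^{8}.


K_16 has 16!/(2^{8}·8!) = 2027025 labelled perfect matchings.
For each such perfect matching H, let X_H = 1 if all 8 edges of H are present in G. Then P[X_H = 1] = p^{8} = (1/2)^{8} = 1/256.
Summing the indicators: E[X] = Σ_H E[X_H] = 2027025 · p^{8} = 2027025 · 1/256 = 2027025/256.
Numerically: E[X] ≈ 7918.1.

E[X] = 2027025 · (1/2)^{8} = 2027025/256 ≈ 7918.1.


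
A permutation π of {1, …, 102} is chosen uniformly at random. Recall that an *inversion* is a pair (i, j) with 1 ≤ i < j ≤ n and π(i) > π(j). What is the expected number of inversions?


Write X = Σ X_I over the C(102, 2) = 5151 pairs i < j, with X_I the indicator of one inversion.
There are 5151 indicators.
For each fixed pair i < j, the values π(i) and π(j) are two distinct elements of {1, …, 102} in uniformly random order; by symmetry P[π(i) > π(j)] = 1/2.
By linearity: E[X] = 5151 · (1/2) = C(102, 2) · (1/2) = 5151/2 = 5151/2 ≈ 2575.50000.

E[X] = 5151/2 = 2575.50000.


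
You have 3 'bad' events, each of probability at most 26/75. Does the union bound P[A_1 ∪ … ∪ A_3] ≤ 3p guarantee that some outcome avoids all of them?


Union bound: P[∪_{i=1}^{3} A_i] ≤ Σ_i P[A_i] ≤ 3·p = 3·(26/75) = 26/25.
Numerically: 26/25 ≈ 1.040.
Is 26/25 < 1? NO.
Since the bound 26/25 is ≥ 1, the union bound is uninformative here; it does NOT by itself certify existence.

3·p = 26/25 ≈ 1.040; existence NOT certified by the union bound.


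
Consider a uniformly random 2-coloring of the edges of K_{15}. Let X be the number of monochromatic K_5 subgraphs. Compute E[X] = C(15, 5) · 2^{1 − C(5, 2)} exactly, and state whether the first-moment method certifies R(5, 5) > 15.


E[X] = C(15, 5) · 2^{1 − 10} = 3003 · 2^{−9} = 3003/512.
As a reduced fraction: E[X] = 3003/512 ≈ 5.86523.
Is E[X] < 1? NO.
Since E[X] ≥ 1, the first-moment bound is inconclusive at n = 15; it does NOT by itself certify R(5, 5) > 15.

E[X] = 3003/512 ≈ 5.86523; E[X] ≥ 1; first-moment method inconclusive here.


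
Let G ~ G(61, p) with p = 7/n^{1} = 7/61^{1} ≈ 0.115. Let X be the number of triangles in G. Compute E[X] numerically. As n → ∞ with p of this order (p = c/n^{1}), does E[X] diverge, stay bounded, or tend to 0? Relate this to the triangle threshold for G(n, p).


Number of potential triangles: C(61, 3) = 35990.
Each occurs with probability p³ ≈ (0.115)³ ≈ 1.51114e-03.
By linearity: E[X] = C(61, 3)·p³ ≈ 35990 · 1.51114e-03 ≈ 54.386.
Here α = 1, so p = 7/n is exactly at the triangle threshold p ~ 1/n. Asymptotically E[X] → c³/6 = 7³/6 = 343/6 ≈ 57.167, a bounded constant. In this regime the triangle count is asymptotically Poisson(c³/6).

E[X] ≈ 54.386; in regime p = Θ(1/n^{1}) E[X] stays bounded (at the triangle threshold p ~ 1/n).


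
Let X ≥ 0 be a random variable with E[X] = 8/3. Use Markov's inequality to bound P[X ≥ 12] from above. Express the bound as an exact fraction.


μ = E[X] = 8/3, a = 12.
Markov: P[X ≥ 12] ≤ μ/a = (8/3)/12 = 2/9.
Numerically: ≈ 0.222222.
(Since a = 12 > μ = 2.666667, the bound 2/9 is < 1 and informative.)

P[X ≥ 12] ≤ 2/9 ≈ 0.222222.


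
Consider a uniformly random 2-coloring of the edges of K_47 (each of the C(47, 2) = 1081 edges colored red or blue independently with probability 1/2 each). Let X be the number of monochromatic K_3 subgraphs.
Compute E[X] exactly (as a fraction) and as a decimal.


Let X = Σ_S X_S over the C(47, 3) = 16215 subsets S of size 3, where X_S = 1 if the K_3 on S is monochromatic.
For a fixed S, the K_3 on S has C(3, 2) = 3 edges. P[all 3 edges red] = (1/2)^3, and likewise for blue, so P[monochromatic] = 2·(1/2)^3 = 2^{1 − 3} = 1/4.
By linearity: E[X] = C(47, 3) · 2^{1 − 3} = 16215 · 1/4 = 16215/4.
Numerically: E[X] ≈ 4053.75000.

E[X] = C(47,3)·2^(1−C(3,2)) = 16215/4 ≈ 4053.75000.


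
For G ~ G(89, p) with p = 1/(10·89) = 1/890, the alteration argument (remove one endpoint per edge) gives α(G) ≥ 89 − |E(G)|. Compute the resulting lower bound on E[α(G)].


E[|E(G)|] = C(89, 2)·p = 3916 · (1/890) = 22/5.
E[α(G)] ≥ n − E[|E(G)|] = 89 − 22/5 = 423/5.
Numerically: ≈ 84.600000.
(This is only a lower bound; the true E[α(G)] may be larger.)

E[α(G)] ≥ 423/5 ≈ 84.600000.


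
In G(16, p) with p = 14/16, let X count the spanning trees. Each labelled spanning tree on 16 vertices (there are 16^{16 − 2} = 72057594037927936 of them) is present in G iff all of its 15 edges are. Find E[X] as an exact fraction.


K_16 has 16^{16 − 2} = 72057594037927936 labelled spanning trees.
For each such spanning tree H, let X_H = 1 if all 15 edges of H are present in G. Then P[X_H = 1] = p^{15} = (7/8)^{15} = 4747561509943/35184372088832.
Summing the indicators: E[X] = Σ_H E[X_H] = 72057594037927936 · p^{15} = 72057594037927936 · 4747561509943/35184372088832 = 9723005972363264.
Numerically: E[X] ≈ 9.72301e+15.

E[X] = 72057594037927936 · (7/8)^{15} = 9723005972363264 ≈ 9.72301e+15.


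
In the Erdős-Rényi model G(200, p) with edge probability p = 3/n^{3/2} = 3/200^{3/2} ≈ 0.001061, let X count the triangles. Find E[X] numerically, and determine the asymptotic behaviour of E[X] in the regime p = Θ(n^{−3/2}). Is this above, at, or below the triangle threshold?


Number of potential triangles: C(200, 3) = 1313400.
Each occurs with probability p³ ≈ (0.001061)³ ≈ 1.193243e-09.
By linearity: E[X] = C(200, 3)·p³ ≈ 1313400 · 1.193243e-09 ≈ 0.0016.
Since α = 3/2 > 1, p = c/n^{3/2} = o(1/n) is below the triangle threshold p ~ 1/n. Asymptotically E[X] ~ (c³/6)·n^{3(1−α)} = (3³/6)·n^{-1.5} → 0, so by Markov's inequality G has no triangles w.h.p.

E[X] ≈ 0.0016; in regime p = Θ(1/n^{3/2}) E[X] tends to 0 (below the triangle threshold p ~ 1/n).
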